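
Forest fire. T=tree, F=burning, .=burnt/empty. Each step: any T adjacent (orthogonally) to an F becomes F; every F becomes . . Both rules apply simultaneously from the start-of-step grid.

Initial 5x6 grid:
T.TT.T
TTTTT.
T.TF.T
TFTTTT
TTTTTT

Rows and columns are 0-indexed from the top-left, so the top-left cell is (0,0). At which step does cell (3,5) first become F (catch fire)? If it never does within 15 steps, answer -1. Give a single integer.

Step 1: cell (3,5)='T' (+6 fires, +2 burnt)
Step 2: cell (3,5)='T' (+8 fires, +6 burnt)
Step 3: cell (3,5)='F' (+5 fires, +8 burnt)
  -> target ignites at step 3
Step 4: cell (3,5)='.' (+3 fires, +5 burnt)
Step 5: cell (3,5)='.' (+0 fires, +3 burnt)
  fire out at step 5

3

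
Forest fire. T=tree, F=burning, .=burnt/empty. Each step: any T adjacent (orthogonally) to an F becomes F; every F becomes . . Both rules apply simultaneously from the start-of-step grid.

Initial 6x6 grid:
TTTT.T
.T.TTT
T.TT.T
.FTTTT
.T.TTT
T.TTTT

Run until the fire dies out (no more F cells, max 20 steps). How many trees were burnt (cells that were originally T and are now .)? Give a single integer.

Answer: 24

Derivation:
Step 1: +2 fires, +1 burnt (F count now 2)
Step 2: +2 fires, +2 burnt (F count now 2)
Step 3: +3 fires, +2 burnt (F count now 3)
Step 4: +4 fires, +3 burnt (F count now 4)
Step 5: +6 fires, +4 burnt (F count now 6)
Step 6: +3 fires, +6 burnt (F count now 3)
Step 7: +2 fires, +3 burnt (F count now 2)
Step 8: +2 fires, +2 burnt (F count now 2)
Step 9: +0 fires, +2 burnt (F count now 0)
Fire out after step 9
Initially T: 26, now '.': 34
Total burnt (originally-T cells now '.'): 24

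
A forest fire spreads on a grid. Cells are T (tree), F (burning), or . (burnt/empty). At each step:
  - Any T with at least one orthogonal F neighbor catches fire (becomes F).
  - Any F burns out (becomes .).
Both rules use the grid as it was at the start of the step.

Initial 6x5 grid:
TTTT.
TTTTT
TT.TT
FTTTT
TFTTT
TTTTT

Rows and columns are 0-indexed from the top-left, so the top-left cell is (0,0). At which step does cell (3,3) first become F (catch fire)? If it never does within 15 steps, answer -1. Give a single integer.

Step 1: cell (3,3)='T' (+5 fires, +2 burnt)
Step 2: cell (3,3)='T' (+6 fires, +5 burnt)
Step 3: cell (3,3)='F' (+5 fires, +6 burnt)
  -> target ignites at step 3
Step 4: cell (3,3)='.' (+5 fires, +5 burnt)
Step 5: cell (3,3)='.' (+3 fires, +5 burnt)
Step 6: cell (3,3)='.' (+2 fires, +3 burnt)
Step 7: cell (3,3)='.' (+0 fires, +2 burnt)
  fire out at step 7

3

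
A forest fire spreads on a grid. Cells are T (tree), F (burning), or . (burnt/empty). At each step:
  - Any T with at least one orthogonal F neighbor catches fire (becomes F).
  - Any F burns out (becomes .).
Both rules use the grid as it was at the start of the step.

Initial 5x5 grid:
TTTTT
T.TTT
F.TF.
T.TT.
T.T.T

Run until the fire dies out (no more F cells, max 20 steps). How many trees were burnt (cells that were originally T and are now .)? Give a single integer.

Step 1: +5 fires, +2 burnt (F count now 5)
Step 2: +6 fires, +5 burnt (F count now 6)
Step 3: +4 fires, +6 burnt (F count now 4)
Step 4: +0 fires, +4 burnt (F count now 0)
Fire out after step 4
Initially T: 16, now '.': 24
Total burnt (originally-T cells now '.'): 15

Answer: 15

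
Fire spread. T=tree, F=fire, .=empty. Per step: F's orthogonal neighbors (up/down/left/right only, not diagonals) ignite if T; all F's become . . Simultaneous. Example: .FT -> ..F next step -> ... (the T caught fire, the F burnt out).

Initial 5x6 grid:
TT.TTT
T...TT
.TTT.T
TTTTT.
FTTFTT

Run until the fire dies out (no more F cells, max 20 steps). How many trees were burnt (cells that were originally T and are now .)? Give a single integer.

Answer: 12

Derivation:
Step 1: +5 fires, +2 burnt (F count now 5)
Step 2: +5 fires, +5 burnt (F count now 5)
Step 3: +2 fires, +5 burnt (F count now 2)
Step 4: +0 fires, +2 burnt (F count now 0)
Fire out after step 4
Initially T: 21, now '.': 21
Total burnt (originally-T cells now '.'): 12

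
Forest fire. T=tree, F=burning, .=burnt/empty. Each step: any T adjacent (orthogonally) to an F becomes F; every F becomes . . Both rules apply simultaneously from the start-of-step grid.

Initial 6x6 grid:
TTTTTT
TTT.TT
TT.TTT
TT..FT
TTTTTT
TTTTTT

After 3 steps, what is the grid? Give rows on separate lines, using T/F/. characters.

Step 1: 3 trees catch fire, 1 burn out
  TTTTTT
  TTT.TT
  TT.TFT
  TT...F
  TTTTFT
  TTTTTT
Step 2: 6 trees catch fire, 3 burn out
  TTTTTT
  TTT.FT
  TT.F.F
  TT....
  TTTF.F
  TTTTFT
Step 3: 5 trees catch fire, 6 burn out
  TTTTFT
  TTT..F
  TT....
  TT....
  TTF...
  TTTF.F

TTTTFT
TTT..F
TT....
TT....
TTF...
TTTF.F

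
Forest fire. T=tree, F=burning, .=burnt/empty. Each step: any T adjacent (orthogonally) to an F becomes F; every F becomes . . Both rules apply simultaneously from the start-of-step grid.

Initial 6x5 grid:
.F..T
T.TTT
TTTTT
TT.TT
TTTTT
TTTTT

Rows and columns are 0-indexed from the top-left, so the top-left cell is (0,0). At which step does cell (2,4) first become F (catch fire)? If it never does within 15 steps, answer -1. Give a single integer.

Step 1: cell (2,4)='T' (+0 fires, +1 burnt)
  fire out at step 1
Target never catches fire within 15 steps

-1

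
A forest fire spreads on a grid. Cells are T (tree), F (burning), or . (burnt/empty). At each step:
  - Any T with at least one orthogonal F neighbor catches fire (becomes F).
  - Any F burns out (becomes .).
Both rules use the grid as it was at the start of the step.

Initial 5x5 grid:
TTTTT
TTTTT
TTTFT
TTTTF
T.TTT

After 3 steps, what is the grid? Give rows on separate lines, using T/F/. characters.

Step 1: 5 trees catch fire, 2 burn out
  TTTTT
  TTTFT
  TTF.F
  TTTF.
  T.TTF
Step 2: 6 trees catch fire, 5 burn out
  TTTFT
  TTF.F
  TF...
  TTF..
  T.TF.
Step 3: 6 trees catch fire, 6 burn out
  TTF.F
  TF...
  F....
  TF...
  T.F..

TTF.F
TF...
F....
TF...
T.F..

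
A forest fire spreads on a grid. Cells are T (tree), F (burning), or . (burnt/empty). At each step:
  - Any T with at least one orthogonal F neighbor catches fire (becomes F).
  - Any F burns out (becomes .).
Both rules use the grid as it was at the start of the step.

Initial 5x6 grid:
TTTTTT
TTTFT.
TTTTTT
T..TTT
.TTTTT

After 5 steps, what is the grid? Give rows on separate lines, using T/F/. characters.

Step 1: 4 trees catch fire, 1 burn out
  TTTFTT
  TTF.F.
  TTTFTT
  T..TTT
  .TTTTT
Step 2: 6 trees catch fire, 4 burn out
  TTF.FT
  TF....
  TTF.FT
  T..FTT
  .TTTTT
Step 3: 7 trees catch fire, 6 burn out
  TF...F
  F.....
  TF...F
  T...FT
  .TTFTT
Step 4: 5 trees catch fire, 7 burn out
  F.....
  ......
  F.....
  T....F
  .TF.FT
Step 5: 3 trees catch fire, 5 burn out
  ......
  ......
  ......
  F.....
  .F...F

......
......
......
F.....
.F...F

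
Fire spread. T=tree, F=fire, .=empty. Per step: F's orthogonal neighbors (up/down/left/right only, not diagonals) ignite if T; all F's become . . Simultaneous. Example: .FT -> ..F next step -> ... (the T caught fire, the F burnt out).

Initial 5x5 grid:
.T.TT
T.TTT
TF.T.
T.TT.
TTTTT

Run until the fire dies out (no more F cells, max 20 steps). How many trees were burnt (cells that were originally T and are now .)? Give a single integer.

Answer: 16

Derivation:
Step 1: +1 fires, +1 burnt (F count now 1)
Step 2: +2 fires, +1 burnt (F count now 2)
Step 3: +1 fires, +2 burnt (F count now 1)
Step 4: +1 fires, +1 burnt (F count now 1)
Step 5: +1 fires, +1 burnt (F count now 1)
Step 6: +2 fires, +1 burnt (F count now 2)
Step 7: +2 fires, +2 burnt (F count now 2)
Step 8: +1 fires, +2 burnt (F count now 1)
Step 9: +1 fires, +1 burnt (F count now 1)
Step 10: +3 fires, +1 burnt (F count now 3)
Step 11: +1 fires, +3 burnt (F count now 1)
Step 12: +0 fires, +1 burnt (F count now 0)
Fire out after step 12
Initially T: 17, now '.': 24
Total burnt (originally-T cells now '.'): 16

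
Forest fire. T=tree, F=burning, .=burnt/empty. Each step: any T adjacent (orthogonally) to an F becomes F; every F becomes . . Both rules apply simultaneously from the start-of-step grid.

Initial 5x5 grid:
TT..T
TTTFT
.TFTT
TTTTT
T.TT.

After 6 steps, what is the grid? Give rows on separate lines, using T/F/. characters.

Step 1: 5 trees catch fire, 2 burn out
  TT..T
  TTF.F
  .F.FT
  TTFTT
  T.TT.
Step 2: 6 trees catch fire, 5 burn out
  TT..F
  TF...
  ....F
  TF.FT
  T.FT.
Step 3: 5 trees catch fire, 6 burn out
  TF...
  F....
  .....
  F...F
  T..F.
Step 4: 2 trees catch fire, 5 burn out
  F....
  .....
  .....
  .....
  F....
Step 5: 0 trees catch fire, 2 burn out
  .....
  .....
  .....
  .....
  .....
Step 6: 0 trees catch fire, 0 burn out
  .....
  .....
  .....
  .....
  .....

.....
.....
.....
.....
.....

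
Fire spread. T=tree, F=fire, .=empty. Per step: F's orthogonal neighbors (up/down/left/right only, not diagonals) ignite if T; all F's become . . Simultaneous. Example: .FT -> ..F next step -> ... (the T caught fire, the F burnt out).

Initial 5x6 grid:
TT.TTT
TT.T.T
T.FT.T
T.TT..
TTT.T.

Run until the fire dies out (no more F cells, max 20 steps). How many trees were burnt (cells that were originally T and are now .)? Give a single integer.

Answer: 18

Derivation:
Step 1: +2 fires, +1 burnt (F count now 2)
Step 2: +3 fires, +2 burnt (F count now 3)
Step 3: +2 fires, +3 burnt (F count now 2)
Step 4: +2 fires, +2 burnt (F count now 2)
Step 5: +2 fires, +2 burnt (F count now 2)
Step 6: +2 fires, +2 burnt (F count now 2)
Step 7: +2 fires, +2 burnt (F count now 2)
Step 8: +2 fires, +2 burnt (F count now 2)
Step 9: +1 fires, +2 burnt (F count now 1)
Step 10: +0 fires, +1 burnt (F count now 0)
Fire out after step 10
Initially T: 19, now '.': 29
Total burnt (originally-T cells now '.'): 18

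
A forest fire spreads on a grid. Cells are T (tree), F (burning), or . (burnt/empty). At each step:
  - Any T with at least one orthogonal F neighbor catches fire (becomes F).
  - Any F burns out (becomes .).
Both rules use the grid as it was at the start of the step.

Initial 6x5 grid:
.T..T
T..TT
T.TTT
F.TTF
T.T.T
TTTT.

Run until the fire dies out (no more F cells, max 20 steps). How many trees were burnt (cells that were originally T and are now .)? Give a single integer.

Answer: 17

Derivation:
Step 1: +5 fires, +2 burnt (F count now 5)
Step 2: +5 fires, +5 burnt (F count now 5)
Step 3: +5 fires, +5 burnt (F count now 5)
Step 4: +1 fires, +5 burnt (F count now 1)
Step 5: +1 fires, +1 burnt (F count now 1)
Step 6: +0 fires, +1 burnt (F count now 0)
Fire out after step 6
Initially T: 18, now '.': 29
Total burnt (originally-T cells now '.'): 17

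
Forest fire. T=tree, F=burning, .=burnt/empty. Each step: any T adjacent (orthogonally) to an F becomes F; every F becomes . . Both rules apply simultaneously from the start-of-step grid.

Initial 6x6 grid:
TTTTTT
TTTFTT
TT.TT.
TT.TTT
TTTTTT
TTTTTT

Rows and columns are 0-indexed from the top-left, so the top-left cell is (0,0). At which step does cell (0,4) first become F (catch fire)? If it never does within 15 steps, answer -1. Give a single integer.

Step 1: cell (0,4)='T' (+4 fires, +1 burnt)
Step 2: cell (0,4)='F' (+6 fires, +4 burnt)
  -> target ignites at step 2
Step 3: cell (0,4)='.' (+6 fires, +6 burnt)
Step 4: cell (0,4)='.' (+7 fires, +6 burnt)
Step 5: cell (0,4)='.' (+5 fires, +7 burnt)
Step 6: cell (0,4)='.' (+3 fires, +5 burnt)
Step 7: cell (0,4)='.' (+1 fires, +3 burnt)
Step 8: cell (0,4)='.' (+0 fires, +1 burnt)
  fire out at step 8

2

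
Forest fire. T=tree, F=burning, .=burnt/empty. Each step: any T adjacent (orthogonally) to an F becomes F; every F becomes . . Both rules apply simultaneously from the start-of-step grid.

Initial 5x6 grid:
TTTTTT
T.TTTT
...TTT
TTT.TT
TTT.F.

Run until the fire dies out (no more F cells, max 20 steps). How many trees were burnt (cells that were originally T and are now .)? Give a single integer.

Answer: 16

Derivation:
Step 1: +1 fires, +1 burnt (F count now 1)
Step 2: +2 fires, +1 burnt (F count now 2)
Step 3: +3 fires, +2 burnt (F count now 3)
Step 4: +3 fires, +3 burnt (F count now 3)
Step 5: +3 fires, +3 burnt (F count now 3)
Step 6: +1 fires, +3 burnt (F count now 1)
Step 7: +1 fires, +1 burnt (F count now 1)
Step 8: +1 fires, +1 burnt (F count now 1)
Step 9: +1 fires, +1 burnt (F count now 1)
Step 10: +0 fires, +1 burnt (F count now 0)
Fire out after step 10
Initially T: 22, now '.': 24
Total burnt (originally-T cells now '.'): 16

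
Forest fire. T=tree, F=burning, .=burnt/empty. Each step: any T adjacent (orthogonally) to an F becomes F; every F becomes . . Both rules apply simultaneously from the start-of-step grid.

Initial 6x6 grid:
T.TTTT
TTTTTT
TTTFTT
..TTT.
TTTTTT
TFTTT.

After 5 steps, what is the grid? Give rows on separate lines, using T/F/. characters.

Step 1: 7 trees catch fire, 2 burn out
  T.TTTT
  TTTFTT
  TTF.FT
  ..TFT.
  TFTTTT
  F.FTT.
Step 2: 11 trees catch fire, 7 burn out
  T.TFTT
  TTF.FT
  TF...F
  ..F.F.
  F.FFTT
  ...FT.
Step 3: 7 trees catch fire, 11 burn out
  T.F.FT
  TF...F
  F.....
  ......
  ....FT
  ....F.
Step 4: 3 trees catch fire, 7 burn out
  T....F
  F.....
  ......
  ......
  .....F
  ......
Step 5: 1 trees catch fire, 3 burn out
  F.....
  ......
  ......
  ......
  ......
  ......

F.....
......
......
......
......
......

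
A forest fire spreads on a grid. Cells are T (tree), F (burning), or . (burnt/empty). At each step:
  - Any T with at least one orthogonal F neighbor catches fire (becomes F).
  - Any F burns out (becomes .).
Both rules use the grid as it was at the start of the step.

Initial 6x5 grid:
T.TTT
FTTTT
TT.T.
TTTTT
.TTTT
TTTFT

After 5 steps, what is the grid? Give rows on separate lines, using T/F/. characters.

Step 1: 6 trees catch fire, 2 burn out
  F.TTT
  .FTTT
  FT.T.
  TTTTT
  .TTFT
  TTF.F
Step 2: 7 trees catch fire, 6 burn out
  ..TTT
  ..FTT
  .F.T.
  FTTFT
  .TF.F
  TF...
Step 3: 8 trees catch fire, 7 burn out
  ..FTT
  ...FT
  ...F.
  .FF.F
  .F...
  F....
Step 4: 2 trees catch fire, 8 burn out
  ...FT
  ....F
  .....
  .....
  .....
  .....
Step 5: 1 trees catch fire, 2 burn out
  ....F
  .....
  .....
  .....
  .....
  .....

....F
.....
.....
.....
.....
.....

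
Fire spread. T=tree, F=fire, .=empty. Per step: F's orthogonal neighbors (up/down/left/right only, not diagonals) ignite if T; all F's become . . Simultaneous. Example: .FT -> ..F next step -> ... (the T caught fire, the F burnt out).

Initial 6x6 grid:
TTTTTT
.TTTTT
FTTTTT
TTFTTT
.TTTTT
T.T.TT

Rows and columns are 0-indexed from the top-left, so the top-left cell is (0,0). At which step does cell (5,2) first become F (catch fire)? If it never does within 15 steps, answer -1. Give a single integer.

Step 1: cell (5,2)='T' (+6 fires, +2 burnt)
Step 2: cell (5,2)='F' (+7 fires, +6 burnt)
  -> target ignites at step 2
Step 3: cell (5,2)='.' (+6 fires, +7 burnt)
Step 4: cell (5,2)='.' (+6 fires, +6 burnt)
Step 5: cell (5,2)='.' (+3 fires, +6 burnt)
Step 6: cell (5,2)='.' (+1 fires, +3 burnt)
Step 7: cell (5,2)='.' (+0 fires, +1 burnt)
  fire out at step 7

2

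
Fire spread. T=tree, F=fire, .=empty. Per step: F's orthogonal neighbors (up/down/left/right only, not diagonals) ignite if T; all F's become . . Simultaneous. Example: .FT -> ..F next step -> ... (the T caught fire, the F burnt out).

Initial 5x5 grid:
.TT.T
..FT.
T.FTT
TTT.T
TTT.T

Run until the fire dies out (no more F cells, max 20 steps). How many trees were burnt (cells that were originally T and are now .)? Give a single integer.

Answer: 14

Derivation:
Step 1: +4 fires, +2 burnt (F count now 4)
Step 2: +4 fires, +4 burnt (F count now 4)
Step 3: +3 fires, +4 burnt (F count now 3)
Step 4: +3 fires, +3 burnt (F count now 3)
Step 5: +0 fires, +3 burnt (F count now 0)
Fire out after step 5
Initially T: 15, now '.': 24
Total burnt (originally-T cells now '.'): 14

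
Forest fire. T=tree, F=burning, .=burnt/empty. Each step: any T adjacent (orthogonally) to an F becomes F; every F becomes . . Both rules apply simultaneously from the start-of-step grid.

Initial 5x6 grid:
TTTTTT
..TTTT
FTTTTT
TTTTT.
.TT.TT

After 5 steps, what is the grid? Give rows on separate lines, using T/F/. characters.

Step 1: 2 trees catch fire, 1 burn out
  TTTTTT
  ..TTTT
  .FTTTT
  FTTTT.
  .TT.TT
Step 2: 2 trees catch fire, 2 burn out
  TTTTTT
  ..TTTT
  ..FTTT
  .FTTT.
  .TT.TT
Step 3: 4 trees catch fire, 2 burn out
  TTTTTT
  ..FTTT
  ...FTT
  ..FTT.
  .FT.TT
Step 4: 5 trees catch fire, 4 burn out
  TTFTTT
  ...FTT
  ....FT
  ...FT.
  ..F.TT
Step 5: 5 trees catch fire, 5 burn out
  TF.FTT
  ....FT
  .....F
  ....F.
  ....TT

TF.FTT
....FT
.....F
....F.
....TT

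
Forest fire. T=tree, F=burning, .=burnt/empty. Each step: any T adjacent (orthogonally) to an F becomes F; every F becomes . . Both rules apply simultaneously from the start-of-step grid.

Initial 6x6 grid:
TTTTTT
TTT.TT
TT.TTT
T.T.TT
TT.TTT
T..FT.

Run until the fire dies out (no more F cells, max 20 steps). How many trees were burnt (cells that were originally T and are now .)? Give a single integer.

Answer: 26

Derivation:
Step 1: +2 fires, +1 burnt (F count now 2)
Step 2: +1 fires, +2 burnt (F count now 1)
Step 3: +2 fires, +1 burnt (F count now 2)
Step 4: +2 fires, +2 burnt (F count now 2)
Step 5: +3 fires, +2 burnt (F count now 3)
Step 6: +2 fires, +3 burnt (F count now 2)
Step 7: +2 fires, +2 burnt (F count now 2)
Step 8: +1 fires, +2 burnt (F count now 1)
Step 9: +2 fires, +1 burnt (F count now 2)
Step 10: +2 fires, +2 burnt (F count now 2)
Step 11: +2 fires, +2 burnt (F count now 2)
Step 12: +1 fires, +2 burnt (F count now 1)
Step 13: +1 fires, +1 burnt (F count now 1)
Step 14: +1 fires, +1 burnt (F count now 1)
Step 15: +2 fires, +1 burnt (F count now 2)
Step 16: +0 fires, +2 burnt (F count now 0)
Fire out after step 16
Initially T: 27, now '.': 35
Total burnt (originally-T cells now '.'): 26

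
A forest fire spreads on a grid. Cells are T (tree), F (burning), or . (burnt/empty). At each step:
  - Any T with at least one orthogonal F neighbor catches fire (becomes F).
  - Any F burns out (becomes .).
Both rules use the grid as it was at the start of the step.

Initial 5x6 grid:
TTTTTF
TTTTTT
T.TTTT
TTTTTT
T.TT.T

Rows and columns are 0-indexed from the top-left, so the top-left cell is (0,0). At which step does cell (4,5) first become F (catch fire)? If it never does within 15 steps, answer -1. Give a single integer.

Step 1: cell (4,5)='T' (+2 fires, +1 burnt)
Step 2: cell (4,5)='T' (+3 fires, +2 burnt)
Step 3: cell (4,5)='T' (+4 fires, +3 burnt)
Step 4: cell (4,5)='F' (+5 fires, +4 burnt)
  -> target ignites at step 4
Step 5: cell (4,5)='.' (+4 fires, +5 burnt)
Step 6: cell (4,5)='.' (+3 fires, +4 burnt)
Step 7: cell (4,5)='.' (+3 fires, +3 burnt)
Step 8: cell (4,5)='.' (+1 fires, +3 burnt)
Step 9: cell (4,5)='.' (+1 fires, +1 burnt)
Step 10: cell (4,5)='.' (+0 fires, +1 burnt)
  fire out at step 10

4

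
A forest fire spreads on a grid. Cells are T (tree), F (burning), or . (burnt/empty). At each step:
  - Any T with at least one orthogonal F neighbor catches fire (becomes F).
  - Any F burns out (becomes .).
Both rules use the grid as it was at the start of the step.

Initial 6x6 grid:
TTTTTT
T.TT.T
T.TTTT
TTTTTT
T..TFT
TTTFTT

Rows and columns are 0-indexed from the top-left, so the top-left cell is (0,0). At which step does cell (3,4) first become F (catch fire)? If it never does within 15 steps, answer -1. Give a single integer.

Step 1: cell (3,4)='F' (+5 fires, +2 burnt)
  -> target ignites at step 1
Step 2: cell (3,4)='.' (+5 fires, +5 burnt)
Step 3: cell (3,4)='.' (+4 fires, +5 burnt)
Step 4: cell (3,4)='.' (+5 fires, +4 burnt)
Step 5: cell (3,4)='.' (+4 fires, +5 burnt)
Step 6: cell (3,4)='.' (+3 fires, +4 burnt)
Step 7: cell (3,4)='.' (+2 fires, +3 burnt)
Step 8: cell (3,4)='.' (+1 fires, +2 burnt)
Step 9: cell (3,4)='.' (+0 fires, +1 burnt)
  fire out at step 9

1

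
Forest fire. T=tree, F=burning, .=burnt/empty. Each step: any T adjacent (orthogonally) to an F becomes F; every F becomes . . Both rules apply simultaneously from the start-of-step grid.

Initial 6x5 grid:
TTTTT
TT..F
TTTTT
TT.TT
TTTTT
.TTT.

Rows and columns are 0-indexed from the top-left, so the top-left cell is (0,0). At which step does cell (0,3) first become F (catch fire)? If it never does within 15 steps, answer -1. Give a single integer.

Step 1: cell (0,3)='T' (+2 fires, +1 burnt)
Step 2: cell (0,3)='F' (+3 fires, +2 burnt)
  -> target ignites at step 2
Step 3: cell (0,3)='.' (+4 fires, +3 burnt)
Step 4: cell (0,3)='.' (+3 fires, +4 burnt)
Step 5: cell (0,3)='.' (+6 fires, +3 burnt)
Step 6: cell (0,3)='.' (+4 fires, +6 burnt)
Step 7: cell (0,3)='.' (+2 fires, +4 burnt)
Step 8: cell (0,3)='.' (+0 fires, +2 burnt)
  fire out at step 8

2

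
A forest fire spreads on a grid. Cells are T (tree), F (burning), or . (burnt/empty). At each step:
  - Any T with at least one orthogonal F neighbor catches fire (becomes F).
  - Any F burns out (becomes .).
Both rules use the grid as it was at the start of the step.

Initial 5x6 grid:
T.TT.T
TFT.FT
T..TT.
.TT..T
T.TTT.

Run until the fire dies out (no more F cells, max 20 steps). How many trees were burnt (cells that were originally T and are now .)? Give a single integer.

Answer: 10

Derivation:
Step 1: +4 fires, +2 burnt (F count now 4)
Step 2: +5 fires, +4 burnt (F count now 5)
Step 3: +1 fires, +5 burnt (F count now 1)
Step 4: +0 fires, +1 burnt (F count now 0)
Fire out after step 4
Initially T: 17, now '.': 23
Total burnt (originally-T cells now '.'): 10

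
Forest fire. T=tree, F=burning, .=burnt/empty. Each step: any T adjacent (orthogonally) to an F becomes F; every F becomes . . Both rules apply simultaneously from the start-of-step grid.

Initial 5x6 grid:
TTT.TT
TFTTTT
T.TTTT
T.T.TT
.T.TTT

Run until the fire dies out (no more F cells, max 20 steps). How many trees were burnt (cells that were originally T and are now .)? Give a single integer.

Step 1: +3 fires, +1 burnt (F count now 3)
Step 2: +5 fires, +3 burnt (F count now 5)
Step 3: +4 fires, +5 burnt (F count now 4)
Step 4: +3 fires, +4 burnt (F count now 3)
Step 5: +3 fires, +3 burnt (F count now 3)
Step 6: +2 fires, +3 burnt (F count now 2)
Step 7: +2 fires, +2 burnt (F count now 2)
Step 8: +0 fires, +2 burnt (F count now 0)
Fire out after step 8
Initially T: 23, now '.': 29
Total burnt (originally-T cells now '.'): 22

Answer: 22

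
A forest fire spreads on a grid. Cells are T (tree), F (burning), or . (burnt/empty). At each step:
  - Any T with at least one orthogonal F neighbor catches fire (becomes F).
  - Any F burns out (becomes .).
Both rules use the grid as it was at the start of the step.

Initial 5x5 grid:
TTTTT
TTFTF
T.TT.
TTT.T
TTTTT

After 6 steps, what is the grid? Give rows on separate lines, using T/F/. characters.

Step 1: 5 trees catch fire, 2 burn out
  TTFTF
  TF.F.
  T.FT.
  TTT.T
  TTTTT
Step 2: 5 trees catch fire, 5 burn out
  TF.F.
  F....
  T..F.
  TTF.T
  TTTTT
Step 3: 4 trees catch fire, 5 burn out
  F....
  .....
  F....
  TF..T
  TTFTT
Step 4: 3 trees catch fire, 4 burn out
  .....
  .....
  .....
  F...T
  TF.FT
Step 5: 2 trees catch fire, 3 burn out
  .....
  .....
  .....
  ....T
  F...F
Step 6: 1 trees catch fire, 2 burn out
  .....
  .....
  .....
  ....F
  .....

.....
.....
.....
....F
.....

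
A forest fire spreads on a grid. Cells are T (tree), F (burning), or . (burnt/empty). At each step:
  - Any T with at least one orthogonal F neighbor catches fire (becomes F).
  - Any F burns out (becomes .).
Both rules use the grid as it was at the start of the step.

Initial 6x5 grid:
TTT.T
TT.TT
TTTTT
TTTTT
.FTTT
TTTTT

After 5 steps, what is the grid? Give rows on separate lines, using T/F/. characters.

Step 1: 3 trees catch fire, 1 burn out
  TTT.T
  TT.TT
  TTTTT
  TFTTT
  ..FTT
  TFTTT
Step 2: 6 trees catch fire, 3 burn out
  TTT.T
  TT.TT
  TFTTT
  F.FTT
  ...FT
  F.FTT
Step 3: 6 trees catch fire, 6 burn out
  TTT.T
  TF.TT
  F.FTT
  ...FT
  ....F
  ...FT
Step 4: 5 trees catch fire, 6 burn out
  TFT.T
  F..TT
  ...FT
  ....F
  .....
  ....F
Step 5: 4 trees catch fire, 5 burn out
  F.F.T
  ...FT
  ....F
  .....
  .....
  .....

F.F.T
...FT
....F
.....
.....
.....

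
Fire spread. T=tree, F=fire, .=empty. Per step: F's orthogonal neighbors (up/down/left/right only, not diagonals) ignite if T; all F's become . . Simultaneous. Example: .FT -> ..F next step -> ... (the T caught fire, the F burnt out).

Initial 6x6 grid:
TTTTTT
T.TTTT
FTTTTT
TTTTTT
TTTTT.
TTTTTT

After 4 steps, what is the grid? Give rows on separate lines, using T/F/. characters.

Step 1: 3 trees catch fire, 1 burn out
  TTTTTT
  F.TTTT
  .FTTTT
  FTTTTT
  TTTTT.
  TTTTTT
Step 2: 4 trees catch fire, 3 burn out
  FTTTTT
  ..TTTT
  ..FTTT
  .FTTTT
  FTTTT.
  TTTTTT
Step 3: 6 trees catch fire, 4 burn out
  .FTTTT
  ..FTTT
  ...FTT
  ..FTTT
  .FTTT.
  FTTTTT
Step 4: 6 trees catch fire, 6 burn out
  ..FTTT
  ...FTT
  ....FT
  ...FTT
  ..FTT.
  .FTTTT

..FTTT
...FTT
....FT
...FTT
..FTT.
.FTTTT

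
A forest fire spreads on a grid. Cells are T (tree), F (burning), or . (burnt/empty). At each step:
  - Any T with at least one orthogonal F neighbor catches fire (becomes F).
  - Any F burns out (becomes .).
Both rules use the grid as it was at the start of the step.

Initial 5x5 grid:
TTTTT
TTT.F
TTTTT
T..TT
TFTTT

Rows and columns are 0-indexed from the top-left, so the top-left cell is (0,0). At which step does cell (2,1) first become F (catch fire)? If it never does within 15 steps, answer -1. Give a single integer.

Step 1: cell (2,1)='T' (+4 fires, +2 burnt)
Step 2: cell (2,1)='T' (+5 fires, +4 burnt)
Step 3: cell (2,1)='T' (+5 fires, +5 burnt)
Step 4: cell (2,1)='F' (+4 fires, +5 burnt)
  -> target ignites at step 4
Step 5: cell (2,1)='.' (+2 fires, +4 burnt)
Step 6: cell (2,1)='.' (+0 fires, +2 burnt)
  fire out at step 6

4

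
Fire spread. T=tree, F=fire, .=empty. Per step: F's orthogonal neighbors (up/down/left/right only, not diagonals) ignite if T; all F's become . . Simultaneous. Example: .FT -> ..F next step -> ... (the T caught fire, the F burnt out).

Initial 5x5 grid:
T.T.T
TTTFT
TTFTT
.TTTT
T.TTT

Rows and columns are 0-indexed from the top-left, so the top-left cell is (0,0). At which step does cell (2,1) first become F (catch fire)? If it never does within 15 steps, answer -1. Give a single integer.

Step 1: cell (2,1)='F' (+5 fires, +2 burnt)
  -> target ignites at step 1
Step 2: cell (2,1)='.' (+8 fires, +5 burnt)
Step 3: cell (2,1)='.' (+3 fires, +8 burnt)
Step 4: cell (2,1)='.' (+2 fires, +3 burnt)
Step 5: cell (2,1)='.' (+0 fires, +2 burnt)
  fire out at step 5

1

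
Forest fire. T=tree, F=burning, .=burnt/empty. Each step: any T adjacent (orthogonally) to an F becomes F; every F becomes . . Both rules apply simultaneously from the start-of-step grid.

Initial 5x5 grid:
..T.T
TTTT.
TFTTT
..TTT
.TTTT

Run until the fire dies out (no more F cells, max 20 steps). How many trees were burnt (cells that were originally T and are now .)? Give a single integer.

Step 1: +3 fires, +1 burnt (F count now 3)
Step 2: +4 fires, +3 burnt (F count now 4)
Step 3: +5 fires, +4 burnt (F count now 5)
Step 4: +3 fires, +5 burnt (F count now 3)
Step 5: +1 fires, +3 burnt (F count now 1)
Step 6: +0 fires, +1 burnt (F count now 0)
Fire out after step 6
Initially T: 17, now '.': 24
Total burnt (originally-T cells now '.'): 16

Answer: 16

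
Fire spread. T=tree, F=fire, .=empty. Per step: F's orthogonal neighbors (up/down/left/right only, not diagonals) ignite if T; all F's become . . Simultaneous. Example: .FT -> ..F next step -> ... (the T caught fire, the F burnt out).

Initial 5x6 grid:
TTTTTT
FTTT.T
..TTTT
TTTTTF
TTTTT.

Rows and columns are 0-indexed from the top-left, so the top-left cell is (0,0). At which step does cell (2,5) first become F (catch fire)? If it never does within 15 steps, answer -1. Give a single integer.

Step 1: cell (2,5)='F' (+4 fires, +2 burnt)
  -> target ignites at step 1
Step 2: cell (2,5)='.' (+6 fires, +4 burnt)
Step 3: cell (2,5)='.' (+7 fires, +6 burnt)
Step 4: cell (2,5)='.' (+4 fires, +7 burnt)
Step 5: cell (2,5)='.' (+2 fires, +4 burnt)
Step 6: cell (2,5)='.' (+1 fires, +2 burnt)
Step 7: cell (2,5)='.' (+0 fires, +1 burnt)
  fire out at step 7

1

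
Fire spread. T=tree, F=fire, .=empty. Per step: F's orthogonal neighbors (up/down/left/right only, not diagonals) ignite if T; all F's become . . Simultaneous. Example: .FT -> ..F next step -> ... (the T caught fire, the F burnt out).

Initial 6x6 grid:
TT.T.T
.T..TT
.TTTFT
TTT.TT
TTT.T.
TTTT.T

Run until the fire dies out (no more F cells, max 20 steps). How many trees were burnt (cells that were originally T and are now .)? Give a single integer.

Answer: 23

Derivation:
Step 1: +4 fires, +1 burnt (F count now 4)
Step 2: +4 fires, +4 burnt (F count now 4)
Step 3: +3 fires, +4 burnt (F count now 3)
Step 4: +3 fires, +3 burnt (F count now 3)
Step 5: +4 fires, +3 burnt (F count now 4)
Step 6: +4 fires, +4 burnt (F count now 4)
Step 7: +1 fires, +4 burnt (F count now 1)
Step 8: +0 fires, +1 burnt (F count now 0)
Fire out after step 8
Initially T: 25, now '.': 34
Total burnt (originally-T cells now '.'): 23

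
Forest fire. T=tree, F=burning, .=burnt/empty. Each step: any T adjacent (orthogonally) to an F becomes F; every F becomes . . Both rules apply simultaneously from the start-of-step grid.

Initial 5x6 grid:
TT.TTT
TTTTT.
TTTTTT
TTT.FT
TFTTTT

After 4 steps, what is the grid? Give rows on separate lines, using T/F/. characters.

Step 1: 6 trees catch fire, 2 burn out
  TT.TTT
  TTTTT.
  TTTTFT
  TFT..F
  F.FTFT
Step 2: 8 trees catch fire, 6 burn out
  TT.TTT
  TTTTF.
  TFTF.F
  F.F...
  ...F.F
Step 3: 5 trees catch fire, 8 burn out
  TT.TFT
  TFTF..
  F.F...
  ......
  ......
Step 4: 5 trees catch fire, 5 burn out
  TF.F.F
  F.F...
  ......
  ......
  ......

TF.F.F
F.F...
......
......
......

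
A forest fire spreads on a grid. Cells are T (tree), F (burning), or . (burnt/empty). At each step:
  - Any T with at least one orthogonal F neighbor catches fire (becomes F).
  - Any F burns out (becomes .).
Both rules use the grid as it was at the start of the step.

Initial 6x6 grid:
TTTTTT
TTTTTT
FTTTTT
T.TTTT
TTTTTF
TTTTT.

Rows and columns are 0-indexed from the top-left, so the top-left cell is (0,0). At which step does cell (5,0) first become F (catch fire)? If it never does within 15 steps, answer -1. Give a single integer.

Step 1: cell (5,0)='T' (+5 fires, +2 burnt)
Step 2: cell (5,0)='T' (+8 fires, +5 burnt)
Step 3: cell (5,0)='F' (+11 fires, +8 burnt)
  -> target ignites at step 3
Step 4: cell (5,0)='.' (+6 fires, +11 burnt)
Step 5: cell (5,0)='.' (+2 fires, +6 burnt)
Step 6: cell (5,0)='.' (+0 fires, +2 burnt)
  fire out at step 6

3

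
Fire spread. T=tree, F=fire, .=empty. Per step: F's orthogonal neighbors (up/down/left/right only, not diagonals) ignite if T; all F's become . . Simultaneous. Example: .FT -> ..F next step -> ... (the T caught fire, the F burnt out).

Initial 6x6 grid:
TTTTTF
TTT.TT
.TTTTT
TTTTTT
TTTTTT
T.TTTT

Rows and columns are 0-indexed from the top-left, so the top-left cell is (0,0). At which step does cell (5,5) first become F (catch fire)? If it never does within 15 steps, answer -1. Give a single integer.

Step 1: cell (5,5)='T' (+2 fires, +1 burnt)
Step 2: cell (5,5)='T' (+3 fires, +2 burnt)
Step 3: cell (5,5)='T' (+3 fires, +3 burnt)
Step 4: cell (5,5)='T' (+5 fires, +3 burnt)
Step 5: cell (5,5)='F' (+6 fires, +5 burnt)
  -> target ignites at step 5
Step 6: cell (5,5)='.' (+5 fires, +6 burnt)
Step 7: cell (5,5)='.' (+3 fires, +5 burnt)
Step 8: cell (5,5)='.' (+3 fires, +3 burnt)
Step 9: cell (5,5)='.' (+1 fires, +3 burnt)
Step 10: cell (5,5)='.' (+1 fires, +1 burnt)
Step 11: cell (5,5)='.' (+0 fires, +1 burnt)
  fire out at step 11

5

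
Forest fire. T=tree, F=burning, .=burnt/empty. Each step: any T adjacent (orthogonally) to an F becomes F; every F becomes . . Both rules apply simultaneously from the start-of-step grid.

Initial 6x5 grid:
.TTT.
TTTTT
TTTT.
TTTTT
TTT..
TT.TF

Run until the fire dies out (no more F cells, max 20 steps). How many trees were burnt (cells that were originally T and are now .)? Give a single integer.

Step 1: +1 fires, +1 burnt (F count now 1)
Step 2: +0 fires, +1 burnt (F count now 0)
Fire out after step 2
Initially T: 23, now '.': 8
Total burnt (originally-T cells now '.'): 1

Answer: 1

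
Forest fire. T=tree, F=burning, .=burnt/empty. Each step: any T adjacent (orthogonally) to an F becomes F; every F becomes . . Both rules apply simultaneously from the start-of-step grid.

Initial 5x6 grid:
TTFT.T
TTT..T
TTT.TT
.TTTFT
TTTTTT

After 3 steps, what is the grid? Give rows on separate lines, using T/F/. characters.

Step 1: 7 trees catch fire, 2 burn out
  TF.F.T
  TTF..T
  TTT.FT
  .TTF.F
  TTTTFT
Step 2: 7 trees catch fire, 7 burn out
  F....T
  TF...T
  TTF..F
  .TF...
  TTTF.F
Step 3: 5 trees catch fire, 7 burn out
  .....T
  F....F
  TF....
  .F....
  TTF...

.....T
F....F
TF....
.F....
TTF...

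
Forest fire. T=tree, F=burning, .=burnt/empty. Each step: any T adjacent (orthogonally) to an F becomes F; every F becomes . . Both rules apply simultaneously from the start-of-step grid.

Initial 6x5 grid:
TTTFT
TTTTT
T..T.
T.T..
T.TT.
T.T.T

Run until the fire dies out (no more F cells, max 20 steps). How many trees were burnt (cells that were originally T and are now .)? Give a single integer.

Step 1: +3 fires, +1 burnt (F count now 3)
Step 2: +4 fires, +3 burnt (F count now 4)
Step 3: +2 fires, +4 burnt (F count now 2)
Step 4: +1 fires, +2 burnt (F count now 1)
Step 5: +1 fires, +1 burnt (F count now 1)
Step 6: +1 fires, +1 burnt (F count now 1)
Step 7: +1 fires, +1 burnt (F count now 1)
Step 8: +1 fires, +1 burnt (F count now 1)
Step 9: +0 fires, +1 burnt (F count now 0)
Fire out after step 9
Initially T: 19, now '.': 25
Total burnt (originally-T cells now '.'): 14

Answer: 14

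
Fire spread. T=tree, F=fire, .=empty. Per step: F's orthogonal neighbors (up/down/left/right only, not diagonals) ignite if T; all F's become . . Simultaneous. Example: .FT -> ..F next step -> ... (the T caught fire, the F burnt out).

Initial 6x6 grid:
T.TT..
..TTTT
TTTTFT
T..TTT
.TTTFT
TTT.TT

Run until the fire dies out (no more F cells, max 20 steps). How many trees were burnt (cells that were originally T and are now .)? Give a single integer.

Step 1: +7 fires, +2 burnt (F count now 7)
Step 2: +7 fires, +7 burnt (F count now 7)
Step 3: +5 fires, +7 burnt (F count now 5)
Step 4: +3 fires, +5 burnt (F count now 3)
Step 5: +2 fires, +3 burnt (F count now 2)
Step 6: +0 fires, +2 burnt (F count now 0)
Fire out after step 6
Initially T: 25, now '.': 35
Total burnt (originally-T cells now '.'): 24

Answer: 24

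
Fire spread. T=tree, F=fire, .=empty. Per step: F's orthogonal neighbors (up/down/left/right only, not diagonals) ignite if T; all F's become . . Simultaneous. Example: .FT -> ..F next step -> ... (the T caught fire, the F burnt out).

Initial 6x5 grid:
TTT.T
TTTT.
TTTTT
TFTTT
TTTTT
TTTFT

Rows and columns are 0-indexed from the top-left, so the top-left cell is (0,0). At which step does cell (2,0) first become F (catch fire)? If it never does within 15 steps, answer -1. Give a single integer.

Step 1: cell (2,0)='T' (+7 fires, +2 burnt)
Step 2: cell (2,0)='F' (+8 fires, +7 burnt)
  -> target ignites at step 2
Step 3: cell (2,0)='.' (+6 fires, +8 burnt)
Step 4: cell (2,0)='.' (+4 fires, +6 burnt)
Step 5: cell (2,0)='.' (+0 fires, +4 burnt)
  fire out at step 5

2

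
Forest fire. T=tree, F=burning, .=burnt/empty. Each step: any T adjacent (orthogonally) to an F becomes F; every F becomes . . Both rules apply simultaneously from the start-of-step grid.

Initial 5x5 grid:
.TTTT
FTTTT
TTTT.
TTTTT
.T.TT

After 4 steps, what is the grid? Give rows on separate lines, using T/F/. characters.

Step 1: 2 trees catch fire, 1 burn out
  .TTTT
  .FTTT
  FTTT.
  TTTTT
  .T.TT
Step 2: 4 trees catch fire, 2 burn out
  .FTTT
  ..FTT
  .FTT.
  FTTTT
  .T.TT
Step 3: 4 trees catch fire, 4 burn out
  ..FTT
  ...FT
  ..FT.
  .FTTT
  .T.TT
Step 4: 5 trees catch fire, 4 burn out
  ...FT
  ....F
  ...F.
  ..FTT
  .F.TT

...FT
....F
...F.
..FTT
.F.TT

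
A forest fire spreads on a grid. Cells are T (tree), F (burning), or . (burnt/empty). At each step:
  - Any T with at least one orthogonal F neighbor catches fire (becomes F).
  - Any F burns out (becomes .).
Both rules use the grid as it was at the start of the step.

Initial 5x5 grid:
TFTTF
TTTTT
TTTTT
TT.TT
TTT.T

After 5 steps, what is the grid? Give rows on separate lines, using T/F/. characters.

Step 1: 5 trees catch fire, 2 burn out
  F.FF.
  TFTTF
  TTTTT
  TT.TT
  TTT.T
Step 2: 5 trees catch fire, 5 burn out
  .....
  F.FF.
  TFTTF
  TT.TT
  TTT.T
Step 3: 5 trees catch fire, 5 burn out
  .....
  .....
  F.FF.
  TF.TF
  TTT.T
Step 4: 4 trees catch fire, 5 burn out
  .....
  .....
  .....
  F..F.
  TFT.F
Step 5: 2 trees catch fire, 4 burn out
  .....
  .....
  .....
  .....
  F.F..

.....
.....
.....
.....
F.F..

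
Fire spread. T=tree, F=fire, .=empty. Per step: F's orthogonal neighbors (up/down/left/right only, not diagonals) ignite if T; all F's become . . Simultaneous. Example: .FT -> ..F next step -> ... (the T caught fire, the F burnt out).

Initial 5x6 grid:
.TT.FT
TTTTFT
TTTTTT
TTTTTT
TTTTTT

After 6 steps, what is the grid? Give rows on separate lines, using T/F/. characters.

Step 1: 4 trees catch fire, 2 burn out
  .TT..F
  TTTF.F
  TTTTFT
  TTTTTT
  TTTTTT
Step 2: 4 trees catch fire, 4 burn out
  .TT...
  TTF...
  TTTF.F
  TTTTFT
  TTTTTT
Step 3: 6 trees catch fire, 4 burn out
  .TF...
  TF....
  TTF...
  TTTF.F
  TTTTFT
Step 4: 6 trees catch fire, 6 burn out
  .F....
  F.....
  TF....
  TTF...
  TTTF.F
Step 5: 3 trees catch fire, 6 burn out
  ......
  ......
  F.....
  TF....
  TTF...
Step 6: 2 trees catch fire, 3 burn out
  ......
  ......
  ......
  F.....
  TF....

......
......
......
F.....
TF....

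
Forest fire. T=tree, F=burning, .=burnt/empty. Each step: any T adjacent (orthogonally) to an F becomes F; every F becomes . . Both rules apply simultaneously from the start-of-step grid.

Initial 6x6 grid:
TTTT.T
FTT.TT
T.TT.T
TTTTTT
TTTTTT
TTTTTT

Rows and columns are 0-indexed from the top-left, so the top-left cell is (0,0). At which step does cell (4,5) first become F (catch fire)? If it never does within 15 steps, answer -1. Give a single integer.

Step 1: cell (4,5)='T' (+3 fires, +1 burnt)
Step 2: cell (4,5)='T' (+3 fires, +3 burnt)
Step 3: cell (4,5)='T' (+4 fires, +3 burnt)
Step 4: cell (4,5)='T' (+5 fires, +4 burnt)
Step 5: cell (4,5)='T' (+3 fires, +5 burnt)
Step 6: cell (4,5)='T' (+3 fires, +3 burnt)
Step 7: cell (4,5)='T' (+3 fires, +3 burnt)
Step 8: cell (4,5)='F' (+3 fires, +3 burnt)
  -> target ignites at step 8
Step 9: cell (4,5)='.' (+2 fires, +3 burnt)
Step 10: cell (4,5)='.' (+2 fires, +2 burnt)
Step 11: cell (4,5)='.' (+0 fires, +2 burnt)
  fire out at step 11

8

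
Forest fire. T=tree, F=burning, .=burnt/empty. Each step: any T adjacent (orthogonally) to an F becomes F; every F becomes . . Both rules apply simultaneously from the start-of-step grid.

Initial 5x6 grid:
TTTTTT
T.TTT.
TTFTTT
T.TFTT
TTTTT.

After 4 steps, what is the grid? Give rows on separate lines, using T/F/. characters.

Step 1: 6 trees catch fire, 2 burn out
  TTTTTT
  T.FTT.
  TF.FTT
  T.F.FT
  TTTFT.
Step 2: 7 trees catch fire, 6 burn out
  TTFTTT
  T..FT.
  F...FT
  T....F
  TTF.F.
Step 3: 7 trees catch fire, 7 burn out
  TF.FTT
  F...F.
  .....F
  F.....
  TF....
Step 4: 3 trees catch fire, 7 burn out
  F...FT
  ......
  ......
  ......
  F.....

F...FT
......
......
......
F.....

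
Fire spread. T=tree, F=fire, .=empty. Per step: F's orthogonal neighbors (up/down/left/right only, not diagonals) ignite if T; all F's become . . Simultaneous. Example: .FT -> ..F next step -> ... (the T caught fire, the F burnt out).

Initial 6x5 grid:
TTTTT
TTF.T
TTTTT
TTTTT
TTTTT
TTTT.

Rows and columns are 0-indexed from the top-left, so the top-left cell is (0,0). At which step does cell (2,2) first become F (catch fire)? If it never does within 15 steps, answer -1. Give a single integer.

Step 1: cell (2,2)='F' (+3 fires, +1 burnt)
  -> target ignites at step 1
Step 2: cell (2,2)='.' (+6 fires, +3 burnt)
Step 3: cell (2,2)='.' (+7 fires, +6 burnt)
Step 4: cell (2,2)='.' (+6 fires, +7 burnt)
Step 5: cell (2,2)='.' (+4 fires, +6 burnt)
Step 6: cell (2,2)='.' (+1 fires, +4 burnt)
Step 7: cell (2,2)='.' (+0 fires, +1 burnt)
  fire out at step 7

1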